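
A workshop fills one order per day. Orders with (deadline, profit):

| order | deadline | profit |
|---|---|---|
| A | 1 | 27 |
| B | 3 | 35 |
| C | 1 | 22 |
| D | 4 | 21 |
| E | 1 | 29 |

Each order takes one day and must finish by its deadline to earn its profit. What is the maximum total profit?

85

Profit order: B=35 E=29 A=27 C=22 D=21
Assign: B→slot 3, E→slot 1, A skipped, C skipped, D→slot 4.
Slots: [1:E] [3:B] [4:D]
Profit = 29 + 35 + 21 = 85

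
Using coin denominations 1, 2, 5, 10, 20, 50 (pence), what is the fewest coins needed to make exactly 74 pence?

4

Use the largest denomination that fits, subtract, and repeat.
74 − 1×50→24 − 1×20→4 − 2×2→0
Total coins = 1 + 1 + 2 = 4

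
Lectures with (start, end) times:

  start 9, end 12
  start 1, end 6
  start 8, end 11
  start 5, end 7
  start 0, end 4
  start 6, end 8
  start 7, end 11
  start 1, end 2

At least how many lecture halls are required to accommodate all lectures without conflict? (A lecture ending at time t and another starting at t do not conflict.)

3

Events (time:±→running): 0:+→1 1:+→2 1:+→3 … peak 3.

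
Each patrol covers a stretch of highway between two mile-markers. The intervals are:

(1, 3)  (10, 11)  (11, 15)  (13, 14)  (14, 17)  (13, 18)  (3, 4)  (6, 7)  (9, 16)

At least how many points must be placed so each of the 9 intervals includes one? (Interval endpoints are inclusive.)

4

Sort by right endpoint; whenever an interval is uncovered, place a point at its right end.
Sorted: [1,3] [3,4] [6,7] [10,11] [13,14] [11,15] [9,16] [14,17] [13,18]
{[1,3],[3,4]} hit by 3; {[6,7]} hit by 7; {[10,11]} hit by 11; {[13,14],[11,15],[9,16],[14,17],[13,18]} hit by 14.
Points: 3, 7, 11, 14 (4 total).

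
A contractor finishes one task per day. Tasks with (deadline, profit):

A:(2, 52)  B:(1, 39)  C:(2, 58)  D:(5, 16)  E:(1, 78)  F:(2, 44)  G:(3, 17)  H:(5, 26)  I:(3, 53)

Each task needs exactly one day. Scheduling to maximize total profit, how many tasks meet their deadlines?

Profit order: E=78 C=58 I=53 A=52 F=44 B=39 H=26 G=17 D=16
Assign: E→slot 1, C→slot 2, I→slot 3, A skipped, F skipped, B skipped, H→slot 5, G skipped, D→slot 4.
Slots: [1:E] [2:C] [3:I] [4:D] [5:H]
5 of 9 scheduled.

5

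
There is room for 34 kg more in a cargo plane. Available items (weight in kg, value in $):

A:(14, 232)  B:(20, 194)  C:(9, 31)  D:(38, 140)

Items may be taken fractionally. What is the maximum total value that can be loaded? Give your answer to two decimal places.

Sort by value per unit weight and fill in that order.
Ratios (sorted): A 16.57, B 9.70, D 3.68, C 3.44
take A (14 @ 232); take B (20 @ 194). Capacity used 34/34.
Total value = 426.00

426.00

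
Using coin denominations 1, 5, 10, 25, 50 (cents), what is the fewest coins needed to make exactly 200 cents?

4

200 = 4×50
Total coins = 4 = 4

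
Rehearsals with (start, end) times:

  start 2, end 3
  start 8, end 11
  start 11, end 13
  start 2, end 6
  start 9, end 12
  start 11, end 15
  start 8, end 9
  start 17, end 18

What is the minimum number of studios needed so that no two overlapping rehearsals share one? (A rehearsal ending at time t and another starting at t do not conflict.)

starts: [2, 2, 8, 8, 9, 11, 11, 17]
ends:   [3, 6, 9, 11, 12, 13, 15, 18]
s2→1 s2→2 e3→1 e6→0 s8→1 s8→2 e9→1 s9→2 e11→1 s11→2 s11→3  — peak 3.

3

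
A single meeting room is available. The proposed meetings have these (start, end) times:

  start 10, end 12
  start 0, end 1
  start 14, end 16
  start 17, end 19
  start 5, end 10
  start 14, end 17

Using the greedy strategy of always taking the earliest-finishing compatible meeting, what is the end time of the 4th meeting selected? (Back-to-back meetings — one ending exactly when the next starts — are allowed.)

By end time: (0,1), (5,10), (10,12), (14,16), (14,17), (17,19).
Pick (0,1); next start ≥ 1 → (5,10); next start ≥ 10 → (10,12); next start ≥ 12 → (14,16); next start ≥ 16 → (17,19).
Selected: (0,1) (5,10) (10,12) (14,16) (17,19)

16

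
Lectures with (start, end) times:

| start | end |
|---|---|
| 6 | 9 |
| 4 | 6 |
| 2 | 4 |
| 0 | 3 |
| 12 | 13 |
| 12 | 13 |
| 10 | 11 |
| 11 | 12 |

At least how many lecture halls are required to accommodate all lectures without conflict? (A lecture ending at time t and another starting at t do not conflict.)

Events (time:±→running): 0:+→1 2:+→2 … peak 2.

2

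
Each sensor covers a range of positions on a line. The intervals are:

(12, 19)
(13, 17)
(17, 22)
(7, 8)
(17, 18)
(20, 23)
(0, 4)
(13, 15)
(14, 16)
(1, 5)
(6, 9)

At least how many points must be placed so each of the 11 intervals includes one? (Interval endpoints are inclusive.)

Process intervals by earliest right end; each time one isn't hit yet, stab at its right endpoint.
Sorted: [0,4] [1,5] [7,8] [6,9] [13,15] [14,16] [13,17] [17,18] [12,19] [17,22] [20,23]
{[0,4],[1,5]} hit by 4; {[7,8],[6,9]} hit by 8; {[13,15],[14,16],[13,17]} hit by 15; {[17,18],[12,19],[17,22]} hit by 18; {[20,23]} hit by 23.
Points: 4, 8, 15, 18, 23 (5 total).

5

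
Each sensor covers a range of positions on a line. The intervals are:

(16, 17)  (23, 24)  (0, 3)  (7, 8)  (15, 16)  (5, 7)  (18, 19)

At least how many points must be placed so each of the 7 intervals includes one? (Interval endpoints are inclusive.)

Sorted: [0,3] [5,7] [7,8] [15,16] [16,17] [18,19] [23,24]
{[0,3]} hit by 3; {[5,7],[7,8]} hit by 7; {[15,16],[16,17]} hit by 16; {[18,19]} hit by 19; {[23,24]} hit by 24.
Points: 3, 7, 16, 19, 24 (5 total).

5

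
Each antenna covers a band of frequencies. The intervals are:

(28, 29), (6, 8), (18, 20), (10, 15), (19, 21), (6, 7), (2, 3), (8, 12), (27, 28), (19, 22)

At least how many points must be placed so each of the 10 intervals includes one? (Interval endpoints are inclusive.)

Sort by right endpoint; whenever an interval is uncovered, place a point at its right end.
By right end: [2,3]  [6,7]  [6,8]  [8,12]  [10,15]  [18,20]  [19,21]  [19,22]  [27,28]  [28,29]
[2,3] uncovered → point at 3; [6,7] uncovered → point at 7; [8,12] uncovered → point at 12; [18,20] uncovered → point at 20; [27,28] uncovered → point at 28.
Points: 3, 7, 12, 20, 28 (5 total).

5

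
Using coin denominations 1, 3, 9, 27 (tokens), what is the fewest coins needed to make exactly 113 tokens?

7

113 = 4×27 + 1×3 + 2×1
Total coins = 4 + 1 + 2 = 7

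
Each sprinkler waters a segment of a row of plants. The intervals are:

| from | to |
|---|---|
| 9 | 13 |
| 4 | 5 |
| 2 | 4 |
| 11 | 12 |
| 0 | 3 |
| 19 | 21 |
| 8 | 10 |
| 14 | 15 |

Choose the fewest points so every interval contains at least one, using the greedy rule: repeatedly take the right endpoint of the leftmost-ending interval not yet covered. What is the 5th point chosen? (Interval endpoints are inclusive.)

15

Process intervals by earliest right end; each time one isn't hit yet, stab at its right endpoint.
By right end: [0,3]  [2,4]  [4,5]  [8,10]  [11,12]  [9,13]  [14,15]  [19,21]
[0,3] uncovered → point at 3; [4,5] uncovered → point at 5; [8,10] uncovered → point at 10; [11,12] uncovered → point at 12; [14,15] uncovered → point at 15; [19,21] uncovered → point at 21.
Points: 3, 5, 10, 12, 15, 21 (6 total).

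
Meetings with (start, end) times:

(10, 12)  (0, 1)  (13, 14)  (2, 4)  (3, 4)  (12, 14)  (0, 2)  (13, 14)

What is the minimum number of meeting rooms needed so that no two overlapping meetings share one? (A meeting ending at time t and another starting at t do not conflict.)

Count concurrent intervals with a sweep; the peak is the room count.
starts: [0, 0, 2, 3, 10, 12, 13, 13]
ends:   [1, 2, 4, 4, 12, 14, 14, 14]
s0→1 s0→2 e1→1 e2→0 s2→1 s3→2 e4→1 e4→0 s10→1 e12→0 s12→1 s13→2 s13→3  — peak 3.

3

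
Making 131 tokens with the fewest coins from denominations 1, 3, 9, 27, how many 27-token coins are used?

4

Greedy: take as many of the largest coin as possible, then repeat with the remainder.
131 − 4×27→23 − 2×9→5 − 1×3→2 − 2×1→0
Count of 27: 4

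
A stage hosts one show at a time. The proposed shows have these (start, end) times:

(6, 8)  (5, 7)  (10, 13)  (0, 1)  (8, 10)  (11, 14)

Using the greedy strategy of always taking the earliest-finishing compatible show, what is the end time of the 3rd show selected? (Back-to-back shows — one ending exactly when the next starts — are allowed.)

10

Greedy by earliest finish: after sorting by end time, pick each interval compatible with the last pick.
Sorted by end: (0,1)  (5,7)  (6,8)  (8,10)  (10,13)  (11,14)
take (0,1); take (5,7); take (8,10); take (10,13); skip (11,14).
Selected: (0,1) (5,7) (8,10) (10,13)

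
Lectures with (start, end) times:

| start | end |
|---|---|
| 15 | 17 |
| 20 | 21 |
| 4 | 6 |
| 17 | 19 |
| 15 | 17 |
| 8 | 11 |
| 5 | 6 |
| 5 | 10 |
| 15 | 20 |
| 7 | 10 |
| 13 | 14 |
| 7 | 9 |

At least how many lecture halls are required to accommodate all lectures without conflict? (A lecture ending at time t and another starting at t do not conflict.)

4

The answer is the maximum number of intervals overlapping at any instant.
Events (time:±→running): 4:+→1 5:+→2 5:+→3 6:-→2 6:-→1 7:+→2 7:+→3 8:+→4 … peak 4.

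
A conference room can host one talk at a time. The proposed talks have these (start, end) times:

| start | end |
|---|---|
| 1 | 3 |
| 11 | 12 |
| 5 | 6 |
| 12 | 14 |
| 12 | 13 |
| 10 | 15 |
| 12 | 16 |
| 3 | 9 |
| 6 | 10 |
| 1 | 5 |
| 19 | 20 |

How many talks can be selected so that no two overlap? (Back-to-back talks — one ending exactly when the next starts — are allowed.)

6

Sorted by end: (1,3)  (1,5)  (5,6)  (3,9)  (6,10)  (11,12)  (12,13)  (12,14)  (10,15)  (12,16)  (19,20)
take (1,3); skip (1,5); take (5,6); skip (3,9); take (6,10); take (11,12); take (12,13); take (19,20).
Selected 6 talks.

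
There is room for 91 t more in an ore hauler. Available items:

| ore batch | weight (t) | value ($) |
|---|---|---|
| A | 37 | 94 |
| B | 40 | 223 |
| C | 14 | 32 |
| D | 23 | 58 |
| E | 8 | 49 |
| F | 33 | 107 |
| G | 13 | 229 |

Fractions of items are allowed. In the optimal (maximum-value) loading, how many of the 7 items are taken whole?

Order: G (229/13=17.62) > E (49/8=6.12) > B (223/40=5.58) > F (107/33=3.24) > A (94/37=2.54) > D (58/23=2.52) > C (32/14=2.29)
Fill: take G (13 @ 229) → take E (8 @ 49) → take B (40 @ 223) → take 30/33 of F → 97.27; 91/91 used.
3 item(s) taken whole; one partial (take 30/33 of F).

3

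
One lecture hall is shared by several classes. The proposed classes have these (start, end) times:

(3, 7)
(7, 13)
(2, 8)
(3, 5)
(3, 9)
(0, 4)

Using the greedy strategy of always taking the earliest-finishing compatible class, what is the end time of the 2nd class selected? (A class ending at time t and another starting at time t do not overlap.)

Order by finish time; keep every interval that doesn't clash with the previous kept one.
Sorted by end: (0,4)  (3,5)  (3,7)  (2,8)  (3,9)  (7,13)
take (0,4); skip (3,5); skip (2,8); take (7,13).
Selected: (0,4) (7,13)

13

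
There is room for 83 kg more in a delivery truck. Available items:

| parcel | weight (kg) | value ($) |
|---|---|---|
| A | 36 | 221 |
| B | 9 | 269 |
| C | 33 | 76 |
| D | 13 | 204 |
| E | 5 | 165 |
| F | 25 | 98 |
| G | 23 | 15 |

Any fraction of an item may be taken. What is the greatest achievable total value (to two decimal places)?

Greedy by value/weight ratio, highest first.
Order: E (165/5=33.00) > B (269/9=29.89) > D (204/13=15.69) > A (221/36=6.14) > F (98/25=3.92) > C (76/33=2.30) > G (15/23=0.65)
Fill: take E (5 @ 165) → take B (9 @ 269) → take D (13 @ 204) → take A (36 @ 221) → take 20/25 of F → 78.40; 83/83 used.
Total value = 937.40

937.40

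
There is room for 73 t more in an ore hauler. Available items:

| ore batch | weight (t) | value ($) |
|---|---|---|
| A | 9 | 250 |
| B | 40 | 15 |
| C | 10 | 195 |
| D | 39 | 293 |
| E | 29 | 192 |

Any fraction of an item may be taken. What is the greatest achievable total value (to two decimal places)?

837.31

Sort by value per unit weight and fill in that order.
Order: A (250/9=27.78) > C (195/10=19.50) > D (293/39=7.51) > E (192/29=6.62) > B (15/40=0.38)
Fill: take A (9 @ 250) → take C (10 @ 195) → take D (39 @ 293) → take 15/29 of E → 99.31; 73/73 used.
Total value = 837.31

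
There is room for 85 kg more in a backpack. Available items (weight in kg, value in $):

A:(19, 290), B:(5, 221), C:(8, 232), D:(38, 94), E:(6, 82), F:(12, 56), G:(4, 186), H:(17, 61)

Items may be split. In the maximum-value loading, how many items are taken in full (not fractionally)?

7

Ratios (sorted): G 46.50, B 44.20, C 29.00, A 15.26, E 13.67, F 4.67, H 3.59, D 2.47
take G (4 @ 186); take B (5 @ 221); take C (8 @ 232); take A (19 @ 290); take E (6 @ 82); take F (12 @ 56); take H (17 @ 61); take 14/38 of D → 34.63. Capacity used 85/85.
7 item(s) taken whole; one partial (take 14/38 of D).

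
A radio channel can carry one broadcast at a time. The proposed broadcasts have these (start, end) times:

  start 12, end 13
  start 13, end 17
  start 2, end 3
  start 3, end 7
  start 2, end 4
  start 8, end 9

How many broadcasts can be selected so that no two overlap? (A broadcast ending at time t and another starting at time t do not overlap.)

Sorted by end: (2,3)  (2,4)  (3,7)  (8,9)  (12,13)  (13,17)
take (2,3); take (3,7); take (8,9); take (12,13); take (13,17).
Selected 5 broadcasts.

5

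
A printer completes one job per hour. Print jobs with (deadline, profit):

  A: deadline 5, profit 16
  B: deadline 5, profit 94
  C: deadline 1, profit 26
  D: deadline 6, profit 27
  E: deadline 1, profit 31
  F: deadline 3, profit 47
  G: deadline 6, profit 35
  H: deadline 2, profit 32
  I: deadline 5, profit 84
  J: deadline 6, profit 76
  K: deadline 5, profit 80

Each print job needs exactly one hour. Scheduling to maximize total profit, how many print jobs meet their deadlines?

Sort by profit descending; place each in the latest free slot ≤ its deadline.
By profit: B(d5,94), I(d5,84), K(d5,80), J(d6,76), F(d3,47), G(d6,35), H(d2,32), E(d1,31), D(d6,27), C(d1,26), A(d5,16)
B→slot 5; I→slot 4; K→slot 3; J→slot 6; F→slot 2; G→slot 1; H skipped; E skipped; D skipped; C skipped; A skipped.
6 of 11 scheduled.

6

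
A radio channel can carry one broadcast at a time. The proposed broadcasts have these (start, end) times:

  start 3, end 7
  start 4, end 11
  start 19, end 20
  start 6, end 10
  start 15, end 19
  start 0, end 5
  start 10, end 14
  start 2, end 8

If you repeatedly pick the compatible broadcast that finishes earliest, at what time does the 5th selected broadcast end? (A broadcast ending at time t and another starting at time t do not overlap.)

20

Order by finish time; keep every interval that doesn't clash with the previous kept one.
Sorted by end: (0,5)  (3,7)  (2,8)  (6,10)  (4,11)  (10,14)  (15,19)  (19,20)
take (0,5); skip (3,7); take (6,10); take (10,14); take (15,19); take (19,20).
Selected: (0,5) (6,10) (10,14) (15,19) (19,20)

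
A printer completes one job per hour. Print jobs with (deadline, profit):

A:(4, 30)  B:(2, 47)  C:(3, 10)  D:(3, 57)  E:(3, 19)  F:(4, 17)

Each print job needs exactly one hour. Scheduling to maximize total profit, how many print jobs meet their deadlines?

4

By profit: D(d3,57), B(d2,47), A(d4,30), E(d3,19), F(d4,17), C(d3,10)
D→slot 3; B→slot 2; A→slot 4; E→slot 1; F skipped; C skipped.
4 of 6 scheduled.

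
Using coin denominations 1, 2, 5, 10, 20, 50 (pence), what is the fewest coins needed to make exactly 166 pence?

166 − 3×50→16 − 1×10→6 − 1×5→1 − 1×1→0
Total coins = 3 + 1 + 1 + 1 = 6

6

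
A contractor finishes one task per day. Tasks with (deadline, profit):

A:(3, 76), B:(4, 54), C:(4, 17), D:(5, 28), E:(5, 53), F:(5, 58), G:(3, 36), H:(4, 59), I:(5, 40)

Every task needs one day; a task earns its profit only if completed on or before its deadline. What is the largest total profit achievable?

300

Sort by profit descending; place each in the latest free slot ≤ its deadline.
Profit order: A=76 H=59 F=58 B=54 E=53 I=40 G=36 D=28 C=17
Assign: A→slot 3, H→slot 4, F→slot 5, B→slot 2, E→slot 1, I skipped, G skipped, D skipped, C skipped.
Slots: [1:E] [2:B] [3:A] [4:H] [5:F]
Profit = 53 + 54 + 76 + 59 + 58 = 300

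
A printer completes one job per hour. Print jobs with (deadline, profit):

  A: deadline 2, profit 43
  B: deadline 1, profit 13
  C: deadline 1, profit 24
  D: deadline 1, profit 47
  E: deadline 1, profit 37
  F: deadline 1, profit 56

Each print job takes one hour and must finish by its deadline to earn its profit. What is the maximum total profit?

Sort by profit descending; place each in the latest free slot ≤ its deadline.
By profit: F(d1,56), D(d1,47), A(d2,43), E(d1,37), C(d1,24), B(d1,13)
F→slot 1; D skipped; A→slot 2; E skipped; C skipped; B skipped.
Profit = 56 + 43 = 99

99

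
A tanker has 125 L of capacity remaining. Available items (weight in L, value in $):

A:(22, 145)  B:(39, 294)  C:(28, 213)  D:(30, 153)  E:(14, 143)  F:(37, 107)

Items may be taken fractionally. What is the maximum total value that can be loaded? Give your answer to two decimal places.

Ratios (sorted): E 10.21, C 7.61, B 7.54, A 6.59, D 5.10, F 2.89
take E (14 @ 143); take C (28 @ 213); take B (39 @ 294); take A (22 @ 145); take 22/30 of D → 112.20. Capacity used 125/125.
Total value = 907.20

907.20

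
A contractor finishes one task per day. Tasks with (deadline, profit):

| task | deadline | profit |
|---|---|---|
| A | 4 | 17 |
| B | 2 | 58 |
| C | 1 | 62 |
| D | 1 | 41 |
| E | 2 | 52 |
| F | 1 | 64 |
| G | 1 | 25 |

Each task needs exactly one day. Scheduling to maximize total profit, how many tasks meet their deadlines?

3

Take jobs in profit order; each goes to the latest open slot no later than its deadline.
By profit: F(d1,64), C(d1,62), B(d2,58), E(d2,52), D(d1,41), G(d1,25), A(d4,17)
F→slot 1; C skipped; B→slot 2; E skipped; D skipped; G skipped; A→slot 4.
3 of 7 scheduled.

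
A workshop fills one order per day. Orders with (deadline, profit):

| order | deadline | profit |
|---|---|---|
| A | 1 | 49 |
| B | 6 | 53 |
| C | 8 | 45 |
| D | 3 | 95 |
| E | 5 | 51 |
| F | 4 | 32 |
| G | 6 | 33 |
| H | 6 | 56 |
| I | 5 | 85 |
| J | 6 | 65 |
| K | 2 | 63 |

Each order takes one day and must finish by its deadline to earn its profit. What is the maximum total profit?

462

Take jobs in profit order; each goes to the latest open slot no later than its deadline.
Profit order: D=95 I=85 J=65 K=63 H=56 B=53 E=51 A=49 C=45 G=33 F=32
Assign: D→slot 3, I→slot 5, J→slot 6, K→slot 2, H→slot 4, B→slot 1, E skipped, A skipped, C→slot 8, G skipped, F skipped.
Slots: [1:B] [2:K] [3:D] [4:H] [5:I] [6:J] [8:C]
Profit = 53 + 63 + 95 + 56 + 85 + 65 + 45 = 462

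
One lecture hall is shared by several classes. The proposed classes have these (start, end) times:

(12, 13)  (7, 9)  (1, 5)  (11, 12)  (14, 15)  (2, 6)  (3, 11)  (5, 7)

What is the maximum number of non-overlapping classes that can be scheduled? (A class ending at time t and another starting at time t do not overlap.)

6

Sort by end time and greedily take each interval whose start is ≥ the last chosen end.
By end time: (1,5), (2,6), (5,7), (7,9), (3,11), (11,12), (12,13), (14,15).
Pick (1,5); next start ≥ 5 → (5,7); next start ≥ 7 → (7,9); next start ≥ 9 → (11,12); next start ≥ 12 → (12,13); next start ≥ 13 → (14,15).
Selected 6 classes.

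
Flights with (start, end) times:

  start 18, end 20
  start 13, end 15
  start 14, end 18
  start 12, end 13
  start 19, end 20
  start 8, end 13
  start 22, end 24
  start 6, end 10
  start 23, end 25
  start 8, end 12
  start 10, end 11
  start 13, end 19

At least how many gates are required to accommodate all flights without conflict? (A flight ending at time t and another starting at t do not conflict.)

3

starts: [6, 8, 8, 10, 12, 13, 13, 14, 18, 19, 22, 23]
ends:   [10, 11, 12, 13, 13, 15, 18, 19, 20, 20, 24, 25]
s6→1 s8→2 s8→3  — peak 3.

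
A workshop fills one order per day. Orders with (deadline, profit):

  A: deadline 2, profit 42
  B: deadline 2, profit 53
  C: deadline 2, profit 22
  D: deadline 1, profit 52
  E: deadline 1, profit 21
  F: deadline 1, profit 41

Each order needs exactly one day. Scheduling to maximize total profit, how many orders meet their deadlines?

Take jobs in profit order; each goes to the latest open slot no later than its deadline.
By profit: B(d2,53), D(d1,52), A(d2,42), F(d1,41), C(d2,22), E(d1,21)
B→slot 2; D→slot 1; A skipped; F skipped; C skipped; E skipped.
2 of 6 scheduled.

2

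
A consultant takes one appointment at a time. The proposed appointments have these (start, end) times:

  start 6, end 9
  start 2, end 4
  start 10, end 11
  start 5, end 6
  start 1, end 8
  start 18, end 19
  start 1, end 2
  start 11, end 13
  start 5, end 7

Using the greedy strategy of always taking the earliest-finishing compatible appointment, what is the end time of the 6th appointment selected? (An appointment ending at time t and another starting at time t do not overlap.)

Sorted by end: (1,2)  (2,4)  (5,6)  (5,7)  (1,8)  (6,9)  (10,11)  (11,13)  (18,19)
take (1,2); take (2,4); take (5,6); skip (1,8); take (6,9); take (10,11); take (11,13); take (18,19).
Selected: (1,2) (2,4) (5,6) (6,9) (10,11) (11,13) (18,19)

13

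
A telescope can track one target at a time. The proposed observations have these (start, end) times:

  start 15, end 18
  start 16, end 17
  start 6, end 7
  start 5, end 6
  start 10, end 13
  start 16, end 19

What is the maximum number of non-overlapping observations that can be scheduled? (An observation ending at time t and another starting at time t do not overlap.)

4

Sort by end time and greedily take each interval whose start is ≥ the last chosen end.
Sorted by end: (5,6)  (6,7)  (10,13)  (16,17)  (15,18)  (16,19)
take (5,6); take (6,7); take (10,13); take (16,17); skip (16,19).
Selected 4 observations.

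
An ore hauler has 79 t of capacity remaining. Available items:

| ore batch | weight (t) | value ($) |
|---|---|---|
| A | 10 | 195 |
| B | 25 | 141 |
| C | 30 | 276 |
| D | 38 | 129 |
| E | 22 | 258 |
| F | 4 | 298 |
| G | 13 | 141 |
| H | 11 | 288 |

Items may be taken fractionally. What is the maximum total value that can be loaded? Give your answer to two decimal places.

1354.80

Greedy by value/weight ratio, highest first.
Order: F (298/4=74.50) > H (288/11=26.18) > A (195/10=19.50) > E (258/22=11.73) > G (141/13=10.85) > C (276/30=9.20) > B (141/25=5.64) > D (129/38=3.39)
Fill: take F (4 @ 298) → take H (11 @ 288) → take A (10 @ 195) → take E (22 @ 258) → take G (13 @ 141) → take 19/30 of C → 174.80; 79/79 used.
Total value = 1354.80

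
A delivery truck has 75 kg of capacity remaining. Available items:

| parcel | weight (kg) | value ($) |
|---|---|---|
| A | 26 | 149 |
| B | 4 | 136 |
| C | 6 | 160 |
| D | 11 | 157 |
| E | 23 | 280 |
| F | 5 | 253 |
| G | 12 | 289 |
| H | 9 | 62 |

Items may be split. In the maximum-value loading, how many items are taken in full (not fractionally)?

7

Greedy by value/weight ratio, highest first.
Ratios (sorted): F 50.60, B 34.00, C 26.67, G 24.08, D 14.27, E 12.17, H 6.89, A 5.73
take F (5 @ 253); take B (4 @ 136); take C (6 @ 160); take G (12 @ 289); take D (11 @ 157); take E (23 @ 280); take H (9 @ 62); take 5/26 of A → 28.65. Capacity used 75/75.
7 item(s) taken whole; one partial (take 5/26 of A).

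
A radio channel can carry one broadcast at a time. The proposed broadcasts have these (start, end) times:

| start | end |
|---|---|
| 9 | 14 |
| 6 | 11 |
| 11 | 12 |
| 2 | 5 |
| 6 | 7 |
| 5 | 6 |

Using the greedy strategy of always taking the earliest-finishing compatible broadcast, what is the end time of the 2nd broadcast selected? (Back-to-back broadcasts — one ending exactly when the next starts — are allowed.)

Sort by end time and greedily take each interval whose start is ≥ the last chosen end.
Sorted by end: (2,5)  (5,6)  (6,7)  (6,11)  (11,12)  (9,14)
take (2,5); take (5,6); take (6,7); take (11,12).
Selected: (2,5) (5,6) (6,7) (11,12)

6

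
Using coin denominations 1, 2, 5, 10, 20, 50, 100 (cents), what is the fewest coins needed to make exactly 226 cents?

226 − 2×100→26 − 1×20→6 − 1×5→1 − 1×1→0
Total coins = 2 + 1 + 1 + 1 = 5

5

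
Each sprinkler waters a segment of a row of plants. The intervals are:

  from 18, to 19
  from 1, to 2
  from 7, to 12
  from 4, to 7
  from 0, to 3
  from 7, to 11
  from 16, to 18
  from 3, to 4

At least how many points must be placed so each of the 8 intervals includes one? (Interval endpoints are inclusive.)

Sort by right endpoint; whenever an interval is uncovered, place a point at its right end.
Sorted: [1,2] [0,3] [3,4] [4,7] [7,11] [7,12] [16,18] [18,19]
{[1,2],[0,3]} hit by 2; {[3,4],[4,7]} hit by 4; {[7,11],[7,12]} hit by 11; {[16,18],[18,19]} hit by 18.
Points: 2, 4, 11, 18 (4 total).

4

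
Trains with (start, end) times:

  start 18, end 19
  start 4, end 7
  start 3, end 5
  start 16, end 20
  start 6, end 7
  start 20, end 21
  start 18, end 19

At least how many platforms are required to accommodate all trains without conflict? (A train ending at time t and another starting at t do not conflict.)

3

The answer is the maximum number of intervals overlapping at any instant.
starts: [3, 4, 6, 16, 18, 18, 20]
ends:   [5, 7, 7, 19, 19, 20, 21]
s3→1 s4→2 e5→1 s6→2 e7→1 e7→0 s16→1 s18→2 s18→3  — peak 3.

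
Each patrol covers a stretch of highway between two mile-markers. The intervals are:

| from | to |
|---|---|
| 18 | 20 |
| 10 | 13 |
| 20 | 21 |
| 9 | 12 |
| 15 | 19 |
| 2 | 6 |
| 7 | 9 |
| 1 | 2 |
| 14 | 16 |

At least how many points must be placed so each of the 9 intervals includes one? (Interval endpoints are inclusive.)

Sorted: [1,2] [2,6] [7,9] [9,12] [10,13] [14,16] [15,19] [18,20] [20,21]
{[1,2],[2,6]} hit by 2; {[7,9],[9,12]} hit by 9; {[10,13]} hit by 13; {[14,16],[15,19]} hit by 16; {[18,20],[20,21]} hit by 20.
Points: 2, 9, 13, 16, 20 (5 total).

5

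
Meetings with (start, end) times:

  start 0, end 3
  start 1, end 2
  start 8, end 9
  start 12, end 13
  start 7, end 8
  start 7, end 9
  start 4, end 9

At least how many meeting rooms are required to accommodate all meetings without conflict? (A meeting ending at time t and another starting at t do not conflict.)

3

The answer is the maximum number of intervals overlapping at any instant.
starts: [0, 1, 4, 7, 7, 8, 12]
ends:   [2, 3, 8, 9, 9, 9, 13]
s0→1 s1→2 e2→1 e3→0 s4→1 s7→2 s7→3  — peak 3.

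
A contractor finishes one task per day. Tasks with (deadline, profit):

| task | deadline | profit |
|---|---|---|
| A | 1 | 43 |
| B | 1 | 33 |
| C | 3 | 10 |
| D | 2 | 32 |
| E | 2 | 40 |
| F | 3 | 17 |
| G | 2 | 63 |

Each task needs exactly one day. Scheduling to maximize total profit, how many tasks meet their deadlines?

3

Take jobs in profit order; each goes to the latest open slot no later than its deadline.
By profit: G(d2,63), A(d1,43), E(d2,40), B(d1,33), D(d2,32), F(d3,17), C(d3,10)
G→slot 2; A→slot 1; E skipped; B skipped; D skipped; F→slot 3; C skipped.
3 of 7 scheduled.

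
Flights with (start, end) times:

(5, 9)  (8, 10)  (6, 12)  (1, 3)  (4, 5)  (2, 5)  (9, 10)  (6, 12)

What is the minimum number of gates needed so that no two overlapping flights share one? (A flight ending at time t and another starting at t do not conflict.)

4

Count concurrent intervals with a sweep; the peak is the room count.
Events (time:±→running): 1:+→1 2:+→2 3:-→1 4:+→2 5:-→1 5:-→0 5:+→1 6:+→2 6:+→3 8:+→4 … peak 4.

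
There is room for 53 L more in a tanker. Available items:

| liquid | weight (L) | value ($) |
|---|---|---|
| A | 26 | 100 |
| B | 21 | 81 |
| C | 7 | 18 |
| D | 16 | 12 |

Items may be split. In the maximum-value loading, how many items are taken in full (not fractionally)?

Ratios (sorted): B 3.86, A 3.85, C 2.57, D 0.75
take B (21 @ 81); take A (26 @ 100); take 6/7 of C → 15.43. Capacity used 53/53.
2 item(s) taken whole; one partial (take 6/7 of C).

2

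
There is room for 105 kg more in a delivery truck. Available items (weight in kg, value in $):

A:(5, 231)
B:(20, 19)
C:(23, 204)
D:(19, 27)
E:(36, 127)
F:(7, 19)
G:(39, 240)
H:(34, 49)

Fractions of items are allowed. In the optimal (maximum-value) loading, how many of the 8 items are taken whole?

4

Ratios (sorted): A 46.20, C 8.87, G 6.15, E 3.53, F 2.71, H 1.44, D 1.42, B 0.95
take A (5 @ 231); take C (23 @ 204); take G (39 @ 240); take E (36 @ 127); take 2/7 of F → 5.43. Capacity used 105/105.
4 item(s) taken whole; one partial (take 2/7 of F).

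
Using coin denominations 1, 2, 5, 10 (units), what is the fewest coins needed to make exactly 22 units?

3

Greedy: take as many of the largest coin as possible, then repeat with the remainder.
22 = 2×10 + 1×2
Total coins = 2 + 1 = 3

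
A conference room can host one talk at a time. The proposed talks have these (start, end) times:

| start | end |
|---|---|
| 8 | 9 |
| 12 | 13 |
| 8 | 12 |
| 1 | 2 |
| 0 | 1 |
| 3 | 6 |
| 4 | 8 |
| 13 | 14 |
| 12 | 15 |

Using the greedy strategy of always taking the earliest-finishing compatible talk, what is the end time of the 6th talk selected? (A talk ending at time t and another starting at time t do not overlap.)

14

Sorted by end: (0,1)  (1,2)  (3,6)  (4,8)  (8,9)  (8,12)  (12,13)  (13,14)  (12,15)
take (0,1); take (1,2); take (3,6); take (8,9); take (12,13); take (13,14); skip (12,15).
Selected: (0,1) (1,2) (3,6) (8,9) (12,13) (13,14)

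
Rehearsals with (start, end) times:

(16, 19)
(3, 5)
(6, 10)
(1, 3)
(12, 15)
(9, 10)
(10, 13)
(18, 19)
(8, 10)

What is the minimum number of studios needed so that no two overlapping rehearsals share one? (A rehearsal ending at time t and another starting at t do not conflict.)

Count concurrent intervals with a sweep; the peak is the room count.
starts: [1, 3, 6, 8, 9, 10, 12, 16, 18]
ends:   [3, 5, 10, 10, 10, 13, 15, 19, 19]
s1→1 e3→0 s3→1 e5→0 s6→1 s8→2 s9→3  — peak 3.

3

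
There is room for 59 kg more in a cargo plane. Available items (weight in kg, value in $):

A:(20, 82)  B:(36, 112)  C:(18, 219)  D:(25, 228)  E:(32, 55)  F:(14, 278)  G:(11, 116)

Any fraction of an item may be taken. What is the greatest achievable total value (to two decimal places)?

Sort by value per unit weight and fill in that order.
Order: F (278/14=19.86) > C (219/18=12.17) > G (116/11=10.55) > D (228/25=9.12) > A (82/20=4.10) > B (112/36=3.11) > E (55/32=1.72)
Fill: take F (14 @ 278) → take C (18 @ 219) → take G (11 @ 116) → take 16/25 of D → 145.92; 59/59 used.
Total value = 758.92

758.92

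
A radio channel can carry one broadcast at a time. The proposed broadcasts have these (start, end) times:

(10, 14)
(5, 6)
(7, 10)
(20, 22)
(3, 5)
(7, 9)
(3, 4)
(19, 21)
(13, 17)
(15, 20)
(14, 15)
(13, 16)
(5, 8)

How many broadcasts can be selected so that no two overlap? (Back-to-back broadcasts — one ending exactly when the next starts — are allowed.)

7

Sort by end time and greedily take each interval whose start is ≥ the last chosen end.
Sorted by end: (3,4)  (3,5)  (5,6)  (5,8)  (7,9)  (7,10)  (10,14)  (14,15)  (13,16)  (13,17)  (15,20)  (19,21)  (20,22)
take (3,4); skip (3,5); take (5,6); skip (5,8); take (7,9); skip (7,10); take (10,14); take (14,15); skip (13,17); take (15,20); take (20,22).
Selected 7 broadcasts.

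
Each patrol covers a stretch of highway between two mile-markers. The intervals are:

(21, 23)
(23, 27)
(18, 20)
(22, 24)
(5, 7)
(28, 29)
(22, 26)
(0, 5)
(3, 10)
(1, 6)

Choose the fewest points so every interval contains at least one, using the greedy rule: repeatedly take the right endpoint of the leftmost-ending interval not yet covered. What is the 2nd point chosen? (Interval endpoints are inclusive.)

20

Sort by right endpoint; whenever an interval is uncovered, place a point at its right end.
By right end: [0,5]  [1,6]  [5,7]  [3,10]  [18,20]  [21,23]  [22,24]  [22,26]  [23,27]  [28,29]
[0,5] uncovered → point at 5; [18,20] uncovered → point at 20; [21,23] uncovered → point at 23; [28,29] uncovered → point at 29.
Points: 5, 20, 23, 29 (4 total).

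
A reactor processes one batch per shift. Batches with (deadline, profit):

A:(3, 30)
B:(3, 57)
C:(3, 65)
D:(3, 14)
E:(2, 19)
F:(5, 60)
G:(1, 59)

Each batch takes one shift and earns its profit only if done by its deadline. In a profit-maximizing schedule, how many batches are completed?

4

Sort by profit descending; place each in the latest free slot ≤ its deadline.
By profit: C(d3,65), F(d5,60), G(d1,59), B(d3,57), A(d3,30), E(d2,19), D(d3,14)
C→slot 3; F→slot 5; G→slot 1; B→slot 2; A skipped; E skipped; D skipped.
4 of 7 scheduled.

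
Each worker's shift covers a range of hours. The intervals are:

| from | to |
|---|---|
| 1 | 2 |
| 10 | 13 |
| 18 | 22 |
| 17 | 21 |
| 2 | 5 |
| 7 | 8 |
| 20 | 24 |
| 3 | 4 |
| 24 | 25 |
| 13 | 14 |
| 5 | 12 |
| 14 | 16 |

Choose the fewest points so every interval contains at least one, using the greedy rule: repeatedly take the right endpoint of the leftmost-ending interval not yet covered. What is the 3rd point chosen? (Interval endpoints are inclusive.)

8

Sorted: [1,2] [3,4] [2,5] [7,8] [5,12] [10,13] [13,14] [14,16] [17,21] [18,22] [20,24] [24,25]
{[1,2]} hit by 2; {[3,4],[2,5]} hit by 4; {[7,8],[5,12]} hit by 8; {[10,13],[13,14]} hit by 13; {[14,16]} hit by 16; {[17,21],[18,22],[20,24]} hit by 21; {[24,25]} hit by 25.
Points: 2, 4, 8, 13, 16, 21, 25 (7 total).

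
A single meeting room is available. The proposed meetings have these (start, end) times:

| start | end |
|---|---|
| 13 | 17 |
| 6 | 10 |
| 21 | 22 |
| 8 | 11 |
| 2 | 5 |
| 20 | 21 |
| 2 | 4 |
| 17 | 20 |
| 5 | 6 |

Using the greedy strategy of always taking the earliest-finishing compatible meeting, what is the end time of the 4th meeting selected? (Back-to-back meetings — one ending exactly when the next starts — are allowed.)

By end time: (2,4), (2,5), (5,6), (6,10), (8,11), (13,17), (17,20), (20,21), (21,22).
Pick (2,4); next start ≥ 4 → (5,6); next start ≥ 6 → (6,10); next start ≥ 10 → (13,17); next start ≥ 17 → (17,20); next start ≥ 20 → (20,21); next start ≥ 21 → (21,22).
Selected: (2,4) (5,6) (6,10) (13,17) (17,20) (20,21) (21,22)

17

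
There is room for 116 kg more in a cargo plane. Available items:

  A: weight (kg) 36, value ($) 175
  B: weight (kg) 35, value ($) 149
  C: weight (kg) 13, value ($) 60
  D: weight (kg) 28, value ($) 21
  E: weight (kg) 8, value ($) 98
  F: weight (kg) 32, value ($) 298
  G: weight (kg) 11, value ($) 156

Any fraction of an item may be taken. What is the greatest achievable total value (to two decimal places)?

Sort by value per unit weight and fill in that order.
Ratios (sorted): G 14.18, E 12.25, F 9.31, A 4.86, C 4.62, B 4.26, D 0.75
take G (11 @ 156); take E (8 @ 98); take F (32 @ 298); take A (36 @ 175); take C (13 @ 60); take 16/35 of B → 68.11. Capacity used 116/116.
Total value = 855.11

855.11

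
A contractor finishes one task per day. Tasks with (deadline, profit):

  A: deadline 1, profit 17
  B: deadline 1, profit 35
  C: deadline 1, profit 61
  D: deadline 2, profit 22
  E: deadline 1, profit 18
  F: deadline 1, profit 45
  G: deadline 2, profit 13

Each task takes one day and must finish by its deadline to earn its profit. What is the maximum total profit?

83

Sort by profit descending; place each in the latest free slot ≤ its deadline.
By profit: C(d1,61), F(d1,45), B(d1,35), D(d2,22), E(d1,18), A(d1,17), G(d2,13)
C→slot 1; F skipped; B skipped; D→slot 2; E skipped; A skipped; G skipped.
Profit = 61 + 22 = 83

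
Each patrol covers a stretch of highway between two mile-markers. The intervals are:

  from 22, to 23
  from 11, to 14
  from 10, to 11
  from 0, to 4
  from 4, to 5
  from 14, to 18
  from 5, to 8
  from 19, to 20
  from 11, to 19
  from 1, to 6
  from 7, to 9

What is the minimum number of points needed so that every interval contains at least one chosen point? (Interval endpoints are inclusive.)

Sorted: [0,4] [4,5] [1,6] [5,8] [7,9] [10,11] [11,14] [14,18] [11,19] [19,20] [22,23]
{[0,4],[4,5],[1,6]} hit by 4; {[5,8],[7,9]} hit by 8; {[10,11],[11,14]} hit by 11; {[14,18],[11,19]} hit by 18; {[19,20]} hit by 20; {[22,23]} hit by 23.
Points: 4, 8, 11, 18, 20, 23 (6 total).

6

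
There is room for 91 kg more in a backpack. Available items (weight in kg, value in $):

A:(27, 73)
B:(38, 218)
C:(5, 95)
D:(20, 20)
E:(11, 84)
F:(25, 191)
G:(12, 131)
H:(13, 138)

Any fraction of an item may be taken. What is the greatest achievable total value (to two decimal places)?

782.42

Sort by value per unit weight and fill in that order.
Ratios (sorted): C 19.00, G 10.92, H 10.62, F 7.64, E 7.64, B 5.74, A 2.70, D 1.00
take C (5 @ 95); take G (12 @ 131); take H (13 @ 138); take F (25 @ 191); take E (11 @ 84); take 25/38 of B → 143.42. Capacity used 91/91.
Total value = 782.42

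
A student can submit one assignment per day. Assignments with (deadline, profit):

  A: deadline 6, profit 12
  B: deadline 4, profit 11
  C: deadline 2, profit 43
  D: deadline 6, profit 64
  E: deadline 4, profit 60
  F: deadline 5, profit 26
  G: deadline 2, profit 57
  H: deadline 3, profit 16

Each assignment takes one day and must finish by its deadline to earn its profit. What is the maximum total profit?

266

Profit order: D=64 E=60 G=57 C=43 F=26 H=16 A=12 B=11
Assign: D→slot 6, E→slot 4, G→slot 2, C→slot 1, F→slot 5, H→slot 3, A skipped, B skipped.
Slots: [1:C] [2:G] [3:H] [4:E] [5:F] [6:D]
Profit = 43 + 57 + 16 + 60 + 26 + 64 = 266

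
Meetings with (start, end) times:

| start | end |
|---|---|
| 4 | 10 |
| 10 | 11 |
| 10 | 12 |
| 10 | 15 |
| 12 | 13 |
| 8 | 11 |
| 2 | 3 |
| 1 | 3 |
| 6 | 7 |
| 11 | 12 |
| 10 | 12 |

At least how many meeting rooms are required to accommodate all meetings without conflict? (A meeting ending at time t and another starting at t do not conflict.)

Events (time:±→running): 1:+→1 2:+→2 3:-→1 3:-→0 4:+→1 6:+→2 7:-→1 8:+→2 10:-→1 10:+→2 10:+→3 10:+→4 10:+→5 … peak 5.

5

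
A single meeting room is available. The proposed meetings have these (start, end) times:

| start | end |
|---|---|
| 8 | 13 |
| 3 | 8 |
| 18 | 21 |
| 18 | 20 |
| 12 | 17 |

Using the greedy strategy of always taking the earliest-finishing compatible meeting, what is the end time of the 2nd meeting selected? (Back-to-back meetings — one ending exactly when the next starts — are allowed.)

Sorted by end: (3,8)  (8,13)  (12,17)  (18,20)  (18,21)
take (3,8); take (8,13); take (18,20).
Selected: (3,8) (8,13) (18,20)

13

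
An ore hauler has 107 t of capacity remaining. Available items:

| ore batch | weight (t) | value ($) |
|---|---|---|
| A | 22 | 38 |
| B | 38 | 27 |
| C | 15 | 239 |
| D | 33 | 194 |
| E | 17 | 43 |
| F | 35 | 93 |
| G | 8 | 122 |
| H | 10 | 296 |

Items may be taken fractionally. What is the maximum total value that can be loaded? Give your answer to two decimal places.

959.18

Greedy by value/weight ratio, highest first.
Ratios (sorted): H 29.60, C 15.93, G 15.25, D 5.88, F 2.66, E 2.53, A 1.73, B 0.71
take H (10 @ 296); take C (15 @ 239); take G (8 @ 122); take D (33 @ 194); take F (35 @ 93); take 6/17 of E → 15.18. Capacity used 107/107.
Total value = 959.18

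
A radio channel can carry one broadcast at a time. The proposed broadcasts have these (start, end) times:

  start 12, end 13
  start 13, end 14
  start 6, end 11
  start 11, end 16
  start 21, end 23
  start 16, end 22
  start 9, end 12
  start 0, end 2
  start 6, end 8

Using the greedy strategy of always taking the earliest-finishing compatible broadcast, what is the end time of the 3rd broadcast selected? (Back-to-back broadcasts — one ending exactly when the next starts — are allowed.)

12

By end time: (0,2), (6,8), (6,11), (9,12), (12,13), (13,14), (11,16), (16,22), (21,23).
Pick (0,2); next start ≥ 2 → (6,8); next start ≥ 8 → (9,12); next start ≥ 12 → (12,13); next start ≥ 13 → (13,14); next start ≥ 14 → (16,22).
Selected: (0,2) (6,8) (9,12) (12,13) (13,14) (16,22)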